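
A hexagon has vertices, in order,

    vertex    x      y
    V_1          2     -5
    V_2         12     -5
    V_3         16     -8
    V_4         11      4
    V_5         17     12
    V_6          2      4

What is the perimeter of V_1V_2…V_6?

|V_1V_2| = √((10)² + (0)²) = √100 = 10
|V_2V_3| = √((4)² + (-3)²) = √25 = 5
|V_3V_4| = √((-5)² + (12)²) = √169 = 13
|V_4V_5| = √((6)² + (8)²) = √100 = 10
|V_5V_6| = √((-15)² + (-8)²) = √289 = 17
|V_6V_1| = √((0)² + (-9)²) = √81 = 9
Perimeter = 10 + 5 + 13 + 10 + 17 + 9 = 64.

64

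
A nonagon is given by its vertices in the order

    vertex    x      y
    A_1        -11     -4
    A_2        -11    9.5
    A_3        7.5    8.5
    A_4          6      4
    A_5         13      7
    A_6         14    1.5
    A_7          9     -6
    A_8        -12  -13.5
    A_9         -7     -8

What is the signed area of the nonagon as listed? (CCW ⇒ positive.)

-386.125

Apply the surveyor's formula: 2A = Σ (x_i·y_{i+1} − x_{i+1}·y_i), indices taken mod 9.
A_1→A_2: (-11)(9.5) − (-11)(-4) = -148.5
A_2→A_3: (-11)(8.5) − (7.5)(9.5) = -164.75
A_3→A_4: (7.5)(4) − (6)(8.5) = -21
A_4→A_5: (6)(7) − (13)(4) = -10
A_5→A_6: (13)(1.5) − (14)(7) = -78.5
A_6→A_7: (14)(-6) − (9)(1.5) = -97.5
A_7→A_8: (9)(-13.5) − (-12)(-6) = -193.5
A_8→A_9: (-12)(-8) − (-7)(-13.5) = 1.5
A_9→A_1: (-7)(-4) − (-11)(-8) = -60
Σ = -772.25
Signed area = Σ/2 = -386.125 (negative ⇒ clockwise traversal).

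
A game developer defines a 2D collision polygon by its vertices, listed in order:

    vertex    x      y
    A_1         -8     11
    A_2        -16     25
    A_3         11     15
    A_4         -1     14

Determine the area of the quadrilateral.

134.5

Apply the surveyor's formula: 2A = Σ (x_i·y_{i+1} − x_{i+1}·y_i), indices taken mod 4.
A_1→A_2: (-8)(25) − (-16)(11) = -24
A_2→A_3: (-16)(15) − (11)(25) = -515
A_3→A_4: (11)(14) − (-1)(15) = 169
A_4→A_1: (-1)(11) − (-8)(14) = 101
Σ = -269
Area = |Σ|/2 = 134.5.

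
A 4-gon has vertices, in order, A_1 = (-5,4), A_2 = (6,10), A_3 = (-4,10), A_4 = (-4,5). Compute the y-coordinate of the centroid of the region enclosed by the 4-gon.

269/33

Apply the surveyor's formula. First the cross-terms c_i = x_i·y_{i+1} − x_{i+1}·y_i:
  -74, 100, 20, 9  ⇒  2A = 55, A = 27.5.
Then Σ (y_i + y_{i+1})·c_i = 1345, so ȳ = 1345 / (6·27.5) = 269/33.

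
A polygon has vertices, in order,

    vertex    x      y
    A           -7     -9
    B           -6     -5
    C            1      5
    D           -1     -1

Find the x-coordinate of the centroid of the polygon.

-178/57

Apply the shoelace (surveyor's) formula. First the cross-terms c_i = x_i·y_{i+1} − x_{i+1}·y_i:
  -19, -25, 4, 2  ⇒  2A = -38, A = -19.
Then Σ (x_i + x_{i+1})·c_i = 356, so x̄ = 356 / (6·(-19)) = -178/57.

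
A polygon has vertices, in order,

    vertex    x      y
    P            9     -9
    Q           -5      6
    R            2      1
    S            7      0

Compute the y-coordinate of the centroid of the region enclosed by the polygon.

-23/13

Apply the surveyor's formula. First the cross-terms c_i = x_i·y_{i+1} − x_{i+1}·y_i:
  9, -17, -7, -63  ⇒  2A = -78, A = -39.
Then Σ (y_i + y_{i+1})·c_i = 414, so ȳ = 414 / (6·(-39)) = -23/13.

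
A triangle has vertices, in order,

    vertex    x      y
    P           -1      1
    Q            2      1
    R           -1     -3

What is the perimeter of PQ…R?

|PQ| = √((3)² + (0)²) = √9 = 3
|QR| = √((-3)² + (-4)²) = √25 = 5
|RP| = √((0)² + (4)²) = √16 = 4
Perimeter = 3 + 5 + 4 = 12.

12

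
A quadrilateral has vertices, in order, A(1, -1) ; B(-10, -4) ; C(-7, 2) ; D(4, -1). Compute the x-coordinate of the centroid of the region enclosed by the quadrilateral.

Apply Gauss's area formula. First the cross-terms c_i = x_i·y_{i+1} − x_{i+1}·y_i:
  -14, -48, -1, -3  ⇒  2A = -66, A = -33.
Then Σ (x_i + x_{i+1})·c_i = 930, so x̄ = 930 / (6·(-33)) = -155/33.

-155/33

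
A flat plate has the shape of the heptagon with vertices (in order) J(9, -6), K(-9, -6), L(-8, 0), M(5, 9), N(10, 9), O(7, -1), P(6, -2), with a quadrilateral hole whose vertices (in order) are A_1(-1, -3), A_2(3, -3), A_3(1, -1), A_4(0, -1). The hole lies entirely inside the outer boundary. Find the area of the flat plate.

181

Outer boundary:
Apply Gauss's area formula: 2A = Σ (x_i·y_{i+1} − x_{i+1}·y_i), indices taken mod 7.
Σ = (-108) + (-48) + (-72) + (-45) + (-73) + (-8) + (-18) = -372
Area = |Σ|/2 = 186.
Hole:
A_1→A_2: (-1)(-3) − (3)(-3) = 12
A_2→A_3: (3)(-1) − (1)(-3) = 0
A_3→A_4: (1)(-1) − (0)(-1) = -1
A_4→A_1: (0)(-3) − (-1)(-1) = -1
Σ = 10
Area = |Σ|/2 = 5.
Net area = 186 − 5 = 181.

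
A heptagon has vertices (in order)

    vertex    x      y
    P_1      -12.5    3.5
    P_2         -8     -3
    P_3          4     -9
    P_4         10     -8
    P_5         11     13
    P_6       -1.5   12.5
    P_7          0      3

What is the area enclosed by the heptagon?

307.75

Apply the shoelace formula: 2A = Σ (x_i·y_{i+1} − x_{i+1}·y_i), indices taken mod 7.
Σ = (65.5) + (84) + (58) + (218) + (157) + (-4.5) + (37.5) = 615.5
Area = |Σ|/2 = 307.75.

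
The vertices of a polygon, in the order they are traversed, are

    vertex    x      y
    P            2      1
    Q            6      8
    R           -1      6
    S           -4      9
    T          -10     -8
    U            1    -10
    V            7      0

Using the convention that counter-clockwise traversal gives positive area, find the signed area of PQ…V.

188

Apply the surveyor's formula: 2A = Σ (x_i·y_{i+1} − x_{i+1}·y_i), indices taken mod 7.
Σ = (10) + (44) + (15) + (122) + (108) + (70) + (7) = 376
Signed area = Σ/2 = 188 (positive ⇒ counter-clockwise traversal).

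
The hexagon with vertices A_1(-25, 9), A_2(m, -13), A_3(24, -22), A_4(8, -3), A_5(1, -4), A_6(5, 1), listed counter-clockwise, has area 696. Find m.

Write out the shoelace sum; only the two edges meeting at A_2 involve m:
2·Area = [((-25)·(-13) − m·9) + (m·(-22) − 24·(-13))] + 166
       = -31·m + 803 = 1392
⇒ m = -19.

-19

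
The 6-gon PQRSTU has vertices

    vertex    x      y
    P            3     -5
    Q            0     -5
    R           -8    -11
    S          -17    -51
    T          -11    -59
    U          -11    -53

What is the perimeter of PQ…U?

120

|PQ| = √((-3)² + (0)²) = √9 = 3
|QR| = √((-8)² + (-6)²) = √100 = 10
|RS| = √((-9)² + (-40)²) = √1681 = 41
|ST| = √((6)² + (-8)²) = √100 = 10
|TU| = √((0)² + (6)²) = √36 = 6
|UP| = √((14)² + (48)²) = √2500 = 50
Perimeter = 3 + 10 + 41 + 10 + 6 + 50 = 120.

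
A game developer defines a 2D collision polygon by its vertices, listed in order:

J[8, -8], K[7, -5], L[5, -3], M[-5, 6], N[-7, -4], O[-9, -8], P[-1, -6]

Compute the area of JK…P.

109.5

Σ = (16) + (4) + (15) + (62) + (20) + (46) + (56) = 219
Area = |Σ|/2 = 109.5.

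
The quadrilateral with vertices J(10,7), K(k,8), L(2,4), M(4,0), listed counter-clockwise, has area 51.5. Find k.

Write out the shoelace sum; only the two edges meeting at K involve k:
2·Area = [(10·8 − k·7) + (k·4 − 2·8)] + 12
       = -3·k + 76 = 103
⇒ k = -9.

-9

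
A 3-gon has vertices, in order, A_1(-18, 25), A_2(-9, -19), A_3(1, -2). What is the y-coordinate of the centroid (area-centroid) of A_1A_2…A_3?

4/3

Apply the surveyor's formula. First the cross-terms c_i = x_i·y_{i+1} − x_{i+1}·y_i:
  567, 37, -11  ⇒  2A = 593, A = 296.5.
Then Σ (y_i + y_{i+1})·c_i = 2372, so ȳ = 2372 / (6·296.5) = 4/3.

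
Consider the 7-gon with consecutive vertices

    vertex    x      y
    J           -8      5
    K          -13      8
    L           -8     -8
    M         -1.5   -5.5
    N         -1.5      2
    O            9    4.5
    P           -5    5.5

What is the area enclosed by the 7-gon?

128

Σ = (1) + (168) + (32) + (-11.25) + (-24.75) + (72) + (19) = 256
Area = |Σ|/2 = 128.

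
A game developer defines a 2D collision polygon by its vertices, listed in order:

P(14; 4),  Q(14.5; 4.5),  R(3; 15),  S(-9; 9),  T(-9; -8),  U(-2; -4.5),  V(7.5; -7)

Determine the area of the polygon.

362.125

Apply the surveyor's formula: 2A = Σ (x_i·y_{i+1} − x_{i+1}·y_i), indices taken mod 7.
Σ = (5) + (204) + (162) + (153) + (24.5) + (47.75) + (128) = 724.25
Area = |Σ|/2 = 362.125.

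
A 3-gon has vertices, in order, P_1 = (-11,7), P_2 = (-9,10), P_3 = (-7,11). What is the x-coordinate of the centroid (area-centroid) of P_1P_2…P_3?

Apply the surveyor's formula. First the cross-terms c_i = x_i·y_{i+1} − x_{i+1}·y_i:
  -47, -29, 72  ⇒  2A = -4, A = -2.
Then Σ (x_i + x_{i+1})·c_i = 108, so x̄ = 108 / (6·(-2)) = -9.

-9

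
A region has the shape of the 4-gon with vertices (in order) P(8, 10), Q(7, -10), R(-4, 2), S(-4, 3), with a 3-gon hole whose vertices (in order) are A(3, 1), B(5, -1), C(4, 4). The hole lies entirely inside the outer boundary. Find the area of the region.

Outer boundary:
Apply the surveyor's formula: 2A = Σ (x_i·y_{i+1} − x_{i+1}·y_i), indices taken mod 4.
P→Q: (8)(-10) − (7)(10) = -150
Q→R: (7)(2) − (-4)(-10) = -26
R→S: (-4)(3) − (-4)(2) = -4
S→P: (-4)(10) − (8)(3) = -64
Σ = -244
Area = |Σ|/2 = 122.
Hole:
Σ = (-8) + (24) + (-8) = 8
Area = |Σ|/2 = 4.
Net area = 122 − 4 = 118.

118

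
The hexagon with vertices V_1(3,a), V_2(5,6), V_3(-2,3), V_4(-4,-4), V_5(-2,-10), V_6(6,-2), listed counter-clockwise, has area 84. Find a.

1

The doubled signed area Σ (x_i y_{i+1} − x_{i+1} y_i) is linear in a.
With a=0 it equals 167; the coefficient of a is 1 (from the two edges through V_1).
So 1·a + 167 = 2·84 = 168 ⇒ a = 1.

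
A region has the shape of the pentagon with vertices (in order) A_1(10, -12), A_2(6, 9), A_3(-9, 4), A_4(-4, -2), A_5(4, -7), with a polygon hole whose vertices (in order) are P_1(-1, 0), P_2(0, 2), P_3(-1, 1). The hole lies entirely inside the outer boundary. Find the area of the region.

179

Outer boundary:
Cross-terms: 162, 105, 34, 36, 22  ⇒  Σ = 359
Area = |Σ|/2 = 179.5.
Hole:
Apply the shoelace formula: 2A = Σ (x_i·y_{i+1} − x_{i+1}·y_i), indices taken mod 3.
Σ = (-2) + (2) + (1) = 1
Area = |Σ|/2 = 0.5.
Net area = 179.5 − 0.5 = 179.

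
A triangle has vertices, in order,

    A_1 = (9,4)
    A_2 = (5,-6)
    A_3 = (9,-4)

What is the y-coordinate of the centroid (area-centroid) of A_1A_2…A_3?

Apply the shoelace formula. First the cross-terms c_i = x_i·y_{i+1} − x_{i+1}·y_i:
  -74, 34, 72  ⇒  2A = 32, A = 16.
Then Σ (y_i + y_{i+1})·c_i = -192, so ȳ = -192 / (6·16) = -2.

-2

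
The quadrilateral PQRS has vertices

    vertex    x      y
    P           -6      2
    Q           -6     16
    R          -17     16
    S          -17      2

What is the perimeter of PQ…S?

50

|PQ| = √((0)² + (14)²) = √196 = 14
|QR| = √((-11)² + (0)²) = √121 = 11
|RS| = √((0)² + (-14)²) = √196 = 14
|SP| = √((11)² + (0)²) = √121 = 11
Perimeter = 14 + 11 + 14 + 11 = 50.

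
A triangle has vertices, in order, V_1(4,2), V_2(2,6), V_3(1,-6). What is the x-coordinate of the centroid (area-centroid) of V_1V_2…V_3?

7/3

Apply the shoelace formula. First the cross-terms c_i = x_i·y_{i+1} − x_{i+1}·y_i:
  20, -18, 26  ⇒  2A = 28, A = 14.
Then Σ (x_i + x_{i+1})·c_i = 196, so x̄ = 196 / (6·14) = 7/3.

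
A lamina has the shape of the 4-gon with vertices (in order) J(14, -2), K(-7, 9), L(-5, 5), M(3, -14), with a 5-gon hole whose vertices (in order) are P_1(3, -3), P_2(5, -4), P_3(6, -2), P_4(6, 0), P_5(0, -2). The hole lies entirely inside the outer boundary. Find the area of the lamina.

Outer boundary:
Σ = (112) + (10) + (55) + (190) = 367
Area = |Σ|/2 = 183.5.
Hole:
Σ = (3) + (14) + (12) + (-12) + (6) = 23
Area = |Σ|/2 = 11.5.
Net area = 183.5 − 11.5 = 172.

172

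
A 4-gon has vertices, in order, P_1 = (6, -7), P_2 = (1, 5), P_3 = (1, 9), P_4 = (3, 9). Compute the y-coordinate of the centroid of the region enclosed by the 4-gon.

41/13

Apply Gauss's area formula. First the cross-terms c_i = x_i·y_{i+1} − x_{i+1}·y_i:
  37, 4, -18, -75  ⇒  2A = -52, A = -26.
Then Σ (y_i + y_{i+1})·c_i = -492, so ȳ = -492 / (6·(-26)) = 41/13.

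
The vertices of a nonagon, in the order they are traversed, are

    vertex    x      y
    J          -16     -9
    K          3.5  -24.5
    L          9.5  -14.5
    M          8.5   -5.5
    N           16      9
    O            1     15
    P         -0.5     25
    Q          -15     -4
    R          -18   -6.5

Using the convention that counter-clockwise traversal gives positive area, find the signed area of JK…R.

Cross-terms: 423.5, 182, 71, 164.5, 231, 32.5, 377, 25.5, 58  ⇒  Σ = 1565
Signed area = Σ/2 = 782.5 (positive ⇒ counter-clockwise traversal).

782.5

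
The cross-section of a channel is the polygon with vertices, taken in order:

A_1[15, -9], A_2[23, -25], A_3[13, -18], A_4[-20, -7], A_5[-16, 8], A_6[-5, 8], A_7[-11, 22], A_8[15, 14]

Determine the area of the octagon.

Apply the shoelace formula: 2A = Σ (x_i·y_{i+1} − x_{i+1}·y_i), indices taken mod 8.
Σ = (-168) + (-89) + (-451) + (-272) + (-88) + (-22) + (-484) + (-345) = -1919
Area = |Σ|/2 = 959.5.

959.5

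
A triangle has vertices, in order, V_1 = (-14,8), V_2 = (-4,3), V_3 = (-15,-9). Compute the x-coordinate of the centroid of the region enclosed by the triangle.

-11

Apply the shoelace formula. First the cross-terms c_i = x_i·y_{i+1} − x_{i+1}·y_i:
  -10, 81, -246  ⇒  2A = -175, A = -87.5.
Then Σ (x_i + x_{i+1})·c_i = 5775, so x̄ = 5775 / (6·(-87.5)) = -11.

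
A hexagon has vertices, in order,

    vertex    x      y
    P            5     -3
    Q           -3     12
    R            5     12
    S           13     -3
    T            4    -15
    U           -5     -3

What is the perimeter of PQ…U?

82

|PQ| = √((-8)² + (15)²) = √289 = 17
|QR| = √((8)² + (0)²) = √64 = 8
|RS| = √((8)² + (-15)²) = √289 = 17
|ST| = √((-9)² + (-12)²) = √225 = 15
|TU| = √((-9)² + (12)²) = √225 = 15
|UP| = √((10)² + (0)²) = √100 = 10
Perimeter = 17 + 8 + 17 + 15 + 15 + 10 = 82.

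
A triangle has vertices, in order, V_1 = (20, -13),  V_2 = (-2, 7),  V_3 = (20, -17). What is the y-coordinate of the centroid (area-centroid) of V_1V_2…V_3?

-23/3

Apply the shoelace (surveyor's) formula. First the cross-terms c_i = x_i·y_{i+1} − x_{i+1}·y_i:
  114, -106, 80  ⇒  2A = 88, A = 44.
Then Σ (y_i + y_{i+1})·c_i = -2024, so ȳ = -2024 / (6·44) = -23/3.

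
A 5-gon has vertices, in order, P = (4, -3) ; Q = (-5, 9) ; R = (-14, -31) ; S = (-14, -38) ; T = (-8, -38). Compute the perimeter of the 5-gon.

106

|PQ| = √((-9)² + (12)²) = √225 = 15
|QR| = √((-9)² + (-40)²) = √1681 = 41
|RS| = √((0)² + (-7)²) = √49 = 7
|ST| = √((6)² + (0)²) = √36 = 6
|TP| = √((12)² + (35)²) = √1369 = 37
Perimeter = 15 + 41 + 7 + 6 + 37 = 106.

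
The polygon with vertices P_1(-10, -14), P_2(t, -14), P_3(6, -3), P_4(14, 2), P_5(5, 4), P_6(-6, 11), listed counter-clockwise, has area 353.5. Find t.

10

The doubled signed area Σ (x_i y_{i+1} − x_{i+1} y_i) is linear in t.
With t=0 it equals 597; the coefficient of t is 11 (from the two edges through P_2).
So 11·t + 597 = 2·353.5 = 707 ⇒ t = 10.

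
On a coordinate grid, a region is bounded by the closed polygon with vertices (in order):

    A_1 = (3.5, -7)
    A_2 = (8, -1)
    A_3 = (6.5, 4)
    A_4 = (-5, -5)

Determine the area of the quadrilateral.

Apply Gauss's area formula: 2A = Σ (x_i·y_{i+1} − x_{i+1}·y_i), indices taken mod 4.
Σ = (52.5) + (38.5) + (-12.5) + (52.5) = 131
Area = |Σ|/2 = 65.5.

65.5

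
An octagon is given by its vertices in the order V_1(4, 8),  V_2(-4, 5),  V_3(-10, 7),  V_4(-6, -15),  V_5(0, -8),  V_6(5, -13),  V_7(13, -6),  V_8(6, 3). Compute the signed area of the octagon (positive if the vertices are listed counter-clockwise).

Apply the shoelace (surveyor's) formula: 2A = Σ (x_i·y_{i+1} − x_{i+1}·y_i), indices taken mod 8.
Cross-terms: 52, 22, 192, 48, 40, 139, 75, 36  ⇒  Σ = 604
Signed area = Σ/2 = 302 (positive ⇒ counter-clockwise traversal).

302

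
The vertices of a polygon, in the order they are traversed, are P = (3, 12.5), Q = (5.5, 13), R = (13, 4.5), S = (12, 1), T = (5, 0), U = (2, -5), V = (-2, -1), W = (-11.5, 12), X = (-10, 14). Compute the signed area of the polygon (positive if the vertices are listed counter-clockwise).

Apply the shoelace formula: 2A = Σ (x_i·y_{i+1} − x_{i+1}·y_i), indices taken mod 9.
P→Q: (3)(13) − (5.5)(12.5) = -29.75
Q→R: (5.5)(4.5) − (13)(13) = -144.25
R→S: (13)(1) − (12)(4.5) = -41
S→T: (12)(0) − (5)(1) = -5
T→U: (5)(-5) − (2)(0) = -25
U→V: (2)(-1) − (-2)(-5) = -12
V→W: (-2)(12) − (-11.5)(-1) = -35.5
W→X: (-11.5)(14) − (-10)(12) = -41
X→P: (-10)(12.5) − (3)(14) = -167
Σ = -500.5
Signed area = Σ/2 = -250.25 (negative ⇒ clockwise traversal).

-250.25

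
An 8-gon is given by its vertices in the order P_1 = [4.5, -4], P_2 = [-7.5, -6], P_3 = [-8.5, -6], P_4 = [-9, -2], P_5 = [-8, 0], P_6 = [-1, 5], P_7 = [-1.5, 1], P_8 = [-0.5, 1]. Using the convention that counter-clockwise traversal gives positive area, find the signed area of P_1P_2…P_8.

-76.5

Σ = (-57) + (-6) + (-37) + (-16) + (-40) + (6.5) + (-1) + (-2.5) = -153
Signed area = Σ/2 = -76.5 (negative ⇒ clockwise traversal).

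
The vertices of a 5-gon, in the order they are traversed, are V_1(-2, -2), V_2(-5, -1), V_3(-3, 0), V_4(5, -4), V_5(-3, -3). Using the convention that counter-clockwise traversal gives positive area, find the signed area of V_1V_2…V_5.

-13

V_1→V_2: (-2)(-1) − (-5)(-2) = -8
V_2→V_3: (-5)(0) − (-3)(-1) = -3
V_3→V_4: (-3)(-4) − (5)(0) = 12
V_4→V_5: (5)(-3) − (-3)(-4) = -27
V_5→V_1: (-3)(-2) − (-2)(-3) = 0
Σ = -26
Signed area = Σ/2 = -13 (negative ⇒ clockwise traversal).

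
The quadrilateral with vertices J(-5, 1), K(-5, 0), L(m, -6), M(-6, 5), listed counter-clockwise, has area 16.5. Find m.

3

The doubled signed area Σ (x_i y_{i+1} − x_{i+1} y_i) is linear in m.
With m=0 it equals 18; the coefficient of m is 5 (from the two edges through L).
So 5·m + 18 = 2·16.5 = 33 ⇒ m = 3.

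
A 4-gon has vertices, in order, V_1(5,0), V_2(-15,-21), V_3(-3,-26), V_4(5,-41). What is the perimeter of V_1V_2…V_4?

100

|V_1V_2| = √((-20)² + (-21)²) = √841 = 29
|V_2V_3| = √((12)² + (-5)²) = √169 = 13
|V_3V_4| = √((8)² + (-15)²) = √289 = 17
|V_4V_1| = √((0)² + (41)²) = √1681 = 41
Perimeter = 29 + 13 + 17 + 41 = 100.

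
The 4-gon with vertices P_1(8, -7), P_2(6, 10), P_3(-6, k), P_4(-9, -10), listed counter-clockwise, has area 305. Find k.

15

The doubled signed area Σ (x_i y_{i+1} − x_{i+1} y_i) is linear in k.
With k=0 it equals 385; the coefficient of k is 15 (from the two edges through P_3).
So 15·k + 385 = 2·305 = 610 ⇒ k = 15.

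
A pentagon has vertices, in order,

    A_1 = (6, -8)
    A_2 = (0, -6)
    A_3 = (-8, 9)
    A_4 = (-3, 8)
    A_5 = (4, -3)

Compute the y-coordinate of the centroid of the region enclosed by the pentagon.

Apply the shoelace (surveyor's) formula. First the cross-terms c_i = x_i·y_{i+1} − x_{i+1}·y_i:
  -36, -48, -37, -23, -14  ⇒  2A = -158, A = -79.
Then Σ (y_i + y_{i+1})·c_i = -230, so ȳ = -230 / (6·(-79)) = 115/237.

115/237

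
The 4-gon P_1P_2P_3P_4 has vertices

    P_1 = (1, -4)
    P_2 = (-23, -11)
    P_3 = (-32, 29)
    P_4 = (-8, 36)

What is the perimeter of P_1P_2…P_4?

132

|P_1P_2| = √((-24)² + (-7)²) = √625 = 25
|P_2P_3| = √((-9)² + (40)²) = √1681 = 41
|P_3P_4| = √((24)² + (7)²) = √625 = 25
|P_4P_1| = √((9)² + (-40)²) = √1681 = 41
Perimeter = 25 + 41 + 25 + 41 = 132.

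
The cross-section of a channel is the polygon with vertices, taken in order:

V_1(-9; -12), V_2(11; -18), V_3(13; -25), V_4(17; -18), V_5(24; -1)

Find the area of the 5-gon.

281

Apply the shoelace formula: 2A = Σ (x_i·y_{i+1} − x_{i+1}·y_i), indices taken mod 5.
Cross-terms: 294, -41, 191, 415, -297  ⇒  Σ = 562
Area = |Σ|/2 = 281.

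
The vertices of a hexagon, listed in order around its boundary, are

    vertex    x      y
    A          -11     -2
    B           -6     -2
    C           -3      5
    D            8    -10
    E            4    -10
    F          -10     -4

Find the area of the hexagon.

Cross-terms: 10, -36, -10, -40, -116, -24  ⇒  Σ = -216
Area = |Σ|/2 = 108.

108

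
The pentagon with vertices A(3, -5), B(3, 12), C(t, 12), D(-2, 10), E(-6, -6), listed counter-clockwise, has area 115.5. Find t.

0

Write out the shoelace sum; only the two edges meeting at C involve t:
2·Area = [(3·12 − t·12) + (t·10 − (-2)·12)] + 171
       = -2·t + 231 = 231
⇒ t = 0.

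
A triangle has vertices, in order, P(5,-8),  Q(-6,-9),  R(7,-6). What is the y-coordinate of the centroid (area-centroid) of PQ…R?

-23/3

Apply the shoelace (surveyor's) formula. First the cross-terms c_i = x_i·y_{i+1} − x_{i+1}·y_i:
  -93, 99, -26  ⇒  2A = -20, A = -10.
Then Σ (y_i + y_{i+1})·c_i = 460, so ȳ = 460 / (6·(-10)) = -23/3.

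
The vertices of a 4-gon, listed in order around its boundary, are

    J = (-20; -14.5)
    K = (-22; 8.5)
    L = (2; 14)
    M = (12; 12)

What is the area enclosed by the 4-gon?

446

Apply the shoelace formula: 2A = Σ (x_i·y_{i+1} − x_{i+1}·y_i), indices taken mod 4.
J→K: (-20)(8.5) − (-22)(-14.5) = -489
K→L: (-22)(14) − (2)(8.5) = -325
L→M: (2)(12) − (12)(14) = -144
M→J: (12)(-14.5) − (-20)(12) = 66
Σ = -892
Area = |Σ|/2 = 446.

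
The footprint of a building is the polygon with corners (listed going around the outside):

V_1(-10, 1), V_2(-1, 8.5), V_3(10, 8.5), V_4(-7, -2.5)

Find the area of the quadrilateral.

Cross-terms: -84, -93.5, 34.5, -32  ⇒  Σ = -175
Area = |Σ|/2 = 87.5.

87.5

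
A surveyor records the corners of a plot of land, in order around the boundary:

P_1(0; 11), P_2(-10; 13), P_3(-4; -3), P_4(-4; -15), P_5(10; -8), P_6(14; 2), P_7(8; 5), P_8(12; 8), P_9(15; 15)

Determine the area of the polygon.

418.5

Apply the shoelace (surveyor's) formula: 2A = Σ (x_i·y_{i+1} − x_{i+1}·y_i), indices taken mod 9.
Cross-terms: 110, 82, 48, 182, 132, 54, 4, 60, 165  ⇒  Σ = 837
Area = |Σ|/2 = 418.5.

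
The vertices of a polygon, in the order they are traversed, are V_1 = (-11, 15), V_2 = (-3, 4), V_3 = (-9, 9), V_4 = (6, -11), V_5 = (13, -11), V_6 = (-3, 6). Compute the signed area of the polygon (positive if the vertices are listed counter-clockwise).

Σ = (1) + (9) + (45) + (77) + (45) + (21) = 198
Signed area = Σ/2 = 99 (positive ⇒ counter-clockwise traversal).

99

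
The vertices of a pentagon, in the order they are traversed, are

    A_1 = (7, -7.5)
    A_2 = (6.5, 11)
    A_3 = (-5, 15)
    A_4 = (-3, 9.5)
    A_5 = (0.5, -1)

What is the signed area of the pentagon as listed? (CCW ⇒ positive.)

Apply Gauss's area formula: 2A = Σ (x_i·y_{i+1} − x_{i+1}·y_i), indices taken mod 5.
Σ = (125.75) + (152.5) + (-2.5) + (-1.75) + (3.25) = 277.25
Signed area = Σ/2 = 138.625 (positive ⇒ counter-clockwise traversal).

138.625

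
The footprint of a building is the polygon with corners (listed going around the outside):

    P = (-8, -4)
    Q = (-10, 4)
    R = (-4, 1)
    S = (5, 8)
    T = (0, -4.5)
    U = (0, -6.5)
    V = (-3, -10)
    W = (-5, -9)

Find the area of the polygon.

Apply the shoelace formula: 2A = Σ (x_i·y_{i+1} − x_{i+1}·y_i), indices taken mod 8.
Σ = (-72) + (6) + (-37) + (-22.5) + (0) + (-19.5) + (-23) + (-52) = -220
Area = |Σ|/2 = 110.

110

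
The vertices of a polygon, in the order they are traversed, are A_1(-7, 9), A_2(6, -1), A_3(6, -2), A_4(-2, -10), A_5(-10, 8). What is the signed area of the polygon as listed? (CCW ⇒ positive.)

-133.5

Apply the surveyor's formula: 2A = Σ (x_i·y_{i+1} − x_{i+1}·y_i), indices taken mod 5.
A_1→A_2: (-7)(-1) − (6)(9) = -47
A_2→A_3: (6)(-2) − (6)(-1) = -6
A_3→A_4: (6)(-10) − (-2)(-2) = -64
A_4→A_5: (-2)(8) − (-10)(-10) = -116
A_5→A_1: (-10)(9) − (-7)(8) = -34
Σ = -267
Signed area = Σ/2 = -133.5 (negative ⇒ clockwise traversal).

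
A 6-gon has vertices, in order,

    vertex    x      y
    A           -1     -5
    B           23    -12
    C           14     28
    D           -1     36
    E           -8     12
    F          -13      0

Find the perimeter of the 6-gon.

134

|AB| = √((24)² + (-7)²) = √625 = 25
|BC| = √((-9)² + (40)²) = √1681 = 41
|CD| = √((-15)² + (8)²) = √289 = 17
|DE| = √((-7)² + (-24)²) = √625 = 25
|EF| = √((-5)² + (-12)²) = √169 = 13
|FA| = √((12)² + (-5)²) = √169 = 13
Perimeter = 25 + 41 + 17 + 25 + 13 + 13 = 134.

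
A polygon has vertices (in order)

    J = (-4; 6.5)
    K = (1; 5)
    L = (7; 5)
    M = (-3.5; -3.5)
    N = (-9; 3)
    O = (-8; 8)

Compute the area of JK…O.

86.75

Apply Gauss's area formula: 2A = Σ (x_i·y_{i+1} − x_{i+1}·y_i), indices taken mod 6.
Σ = (-26.5) + (-30) + (-7) + (-42) + (-48) + (-20) = -173.5
Area = |Σ|/2 = 86.75.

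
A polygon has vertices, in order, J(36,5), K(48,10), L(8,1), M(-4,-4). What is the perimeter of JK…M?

108

|JK| = √((12)² + (5)²) = √169 = 13
|KL| = √((-40)² + (-9)²) = √1681 = 41
|LM| = √((-12)² + (-5)²) = √169 = 13
|MJ| = √((40)² + (9)²) = √1681 = 41
Perimeter = 13 + 41 + 13 + 41 = 108.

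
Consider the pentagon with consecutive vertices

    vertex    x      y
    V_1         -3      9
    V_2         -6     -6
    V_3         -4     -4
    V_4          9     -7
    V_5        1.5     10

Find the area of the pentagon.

Apply the surveyor's formula: 2A = Σ (x_i·y_{i+1} − x_{i+1}·y_i), indices taken mod 5.
Σ = (72) + (0) + (64) + (100.5) + (43.5) = 280
Area = |Σ|/2 = 140.

140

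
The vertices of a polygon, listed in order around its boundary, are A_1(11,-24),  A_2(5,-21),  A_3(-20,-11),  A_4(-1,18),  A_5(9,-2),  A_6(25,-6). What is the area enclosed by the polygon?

827.5

Apply the surveyor's formula: 2A = Σ (x_i·y_{i+1} − x_{i+1}·y_i), indices taken mod 6.
A_1→A_2: (11)(-21) − (5)(-24) = -111
A_2→A_3: (5)(-11) − (-20)(-21) = -475
A_3→A_4: (-20)(18) − (-1)(-11) = -371
A_4→A_5: (-1)(-2) − (9)(18) = -160
A_5→A_6: (9)(-6) − (25)(-2) = -4
A_6→A_1: (25)(-24) − (11)(-6) = -534
Σ = -1655
Area = |Σ|/2 = 827.5.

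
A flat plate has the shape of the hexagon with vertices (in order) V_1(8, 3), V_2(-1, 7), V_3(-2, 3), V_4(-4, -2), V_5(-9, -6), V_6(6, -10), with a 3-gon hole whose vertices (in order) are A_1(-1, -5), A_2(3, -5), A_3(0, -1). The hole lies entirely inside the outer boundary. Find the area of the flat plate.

150

Outer boundary:
V_1→V_2: (8)(7) − (-1)(3) = 59
V_2→V_3: (-1)(3) − (-2)(7) = 11
V_3→V_4: (-2)(-2) − (-4)(3) = 16
V_4→V_5: (-4)(-6) − (-9)(-2) = 6
V_5→V_6: (-9)(-10) − (6)(-6) = 126
V_6→V_1: (6)(3) − (8)(-10) = 98
Σ = 316
Area = |Σ|/2 = 158.
Hole:
Apply the surveyor's formula: 2A = Σ (x_i·y_{i+1} − x_{i+1}·y_i), indices taken mod 3.
A_1→A_2: (-1)(-5) − (3)(-5) = 20
A_2→A_3: (3)(-1) − (0)(-5) = -3
A_3→A_1: (0)(-5) − (-1)(-1) = -1
Σ = 16
Area = |Σ|/2 = 8.
Net area = 158 − 8 = 150.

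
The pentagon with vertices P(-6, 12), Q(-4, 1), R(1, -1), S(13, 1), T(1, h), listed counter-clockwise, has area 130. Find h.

10

Write out the shoelace sum; only the two edges meeting at T involve h:
2·Area = [(13·h − 1·1) + (1·12 − (-6)·h)] + 59
       = 19·h + 70 = 260
⇒ h = 10.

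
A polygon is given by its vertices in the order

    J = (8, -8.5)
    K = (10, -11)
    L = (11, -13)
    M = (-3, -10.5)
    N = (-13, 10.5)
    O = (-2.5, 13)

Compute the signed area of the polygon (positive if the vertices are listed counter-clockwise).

Cross-terms: -3, -9, -154.5, -168, -142.75, -82.75  ⇒  Σ = -560
Signed area = Σ/2 = -280 (negative ⇒ clockwise traversal).

-280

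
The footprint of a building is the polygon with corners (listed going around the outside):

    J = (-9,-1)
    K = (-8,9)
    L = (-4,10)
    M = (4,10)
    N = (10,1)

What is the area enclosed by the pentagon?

155

Apply the shoelace formula: 2A = Σ (x_i·y_{i+1} − x_{i+1}·y_i), indices taken mod 5.
Cross-terms: -89, -44, -80, -96, -1  ⇒  Σ = -310
Area = |Σ|/2 = 155.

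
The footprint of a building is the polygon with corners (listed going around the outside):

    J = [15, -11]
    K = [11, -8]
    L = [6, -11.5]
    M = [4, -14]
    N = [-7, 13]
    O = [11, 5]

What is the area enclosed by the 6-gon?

267.75

Apply the surveyor's formula: 2A = Σ (x_i·y_{i+1} − x_{i+1}·y_i), indices taken mod 6.
Σ = (1) + (-78.5) + (-38) + (-46) + (-178) + (-196) = -535.5
Area = |Σ|/2 = 267.75.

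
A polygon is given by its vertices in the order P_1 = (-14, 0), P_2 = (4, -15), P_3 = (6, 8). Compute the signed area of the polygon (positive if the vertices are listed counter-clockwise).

222

Σ = (210) + (122) + (112) = 444
Signed area = Σ/2 = 222 (positive ⇒ counter-clockwise traversal).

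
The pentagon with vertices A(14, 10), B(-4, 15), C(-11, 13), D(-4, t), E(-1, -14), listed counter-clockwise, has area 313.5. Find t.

3

The doubled signed area Σ (x_i y_{i+1} − x_{i+1} y_i) is linear in t.
With t=0 it equals 657; the coefficient of t is -10 (from the two edges through D).
So -10·t + 657 = 2·313.5 = 627 ⇒ t = 3.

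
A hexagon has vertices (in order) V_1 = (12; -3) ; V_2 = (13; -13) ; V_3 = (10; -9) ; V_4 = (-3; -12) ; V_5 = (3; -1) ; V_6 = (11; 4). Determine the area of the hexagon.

Cross-terms: -117, 13, -147, 39, 23, -81  ⇒  Σ = -270
Area = |Σ|/2 = 135.

135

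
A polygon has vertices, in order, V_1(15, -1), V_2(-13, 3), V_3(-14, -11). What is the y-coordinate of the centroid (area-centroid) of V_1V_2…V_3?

Apply the surveyor's formula. First the cross-terms c_i = x_i·y_{i+1} − x_{i+1}·y_i:
  32, 185, 179  ⇒  2A = 396, A = 198.
Then Σ (y_i + y_{i+1})·c_i = -3564, so ȳ = -3564 / (6·198) = -3.

-3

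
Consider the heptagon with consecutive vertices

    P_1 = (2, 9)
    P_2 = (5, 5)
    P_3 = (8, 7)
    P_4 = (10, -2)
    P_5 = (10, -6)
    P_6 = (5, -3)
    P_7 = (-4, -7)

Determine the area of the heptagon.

117.5

P_1→P_2: (2)(5) − (5)(9) = -35
P_2→P_3: (5)(7) − (8)(5) = -5
P_3→P_4: (8)(-2) − (10)(7) = -86
P_4→P_5: (10)(-6) − (10)(-2) = -40
P_5→P_6: (10)(-3) − (5)(-6) = 0
P_6→P_7: (5)(-7) − (-4)(-3) = -47
P_7→P_1: (-4)(9) − (2)(-7) = -22
Σ = -235
Area = |Σ|/2 = 117.5.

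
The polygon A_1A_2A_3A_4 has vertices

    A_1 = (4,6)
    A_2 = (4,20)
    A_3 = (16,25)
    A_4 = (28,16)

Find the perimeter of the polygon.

|A_1A_2| = √((0)² + (14)²) = √196 = 14
|A_2A_3| = √((12)² + (5)²) = √169 = 13
|A_3A_4| = √((12)² + (-9)²) = √225 = 15
|A_4A_1| = √((-24)² + (-10)²) = √676 = 26
Perimeter = 14 + 13 + 15 + 26 = 68.

68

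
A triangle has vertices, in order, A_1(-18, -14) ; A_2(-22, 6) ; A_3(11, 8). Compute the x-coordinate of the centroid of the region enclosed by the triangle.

Apply the shoelace formula. First the cross-terms c_i = x_i·y_{i+1} − x_{i+1}·y_i:
  -416, -242, -10  ⇒  2A = -668, A = -334.
Then Σ (x_i + x_{i+1})·c_i = 19372, so x̄ = 19372 / (6·(-334)) = -29/3.

-29/3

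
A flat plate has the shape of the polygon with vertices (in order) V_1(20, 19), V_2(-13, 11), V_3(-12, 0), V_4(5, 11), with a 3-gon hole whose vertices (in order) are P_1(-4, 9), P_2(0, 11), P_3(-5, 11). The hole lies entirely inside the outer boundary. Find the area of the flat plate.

Outer boundary:
Σ = (467) + (132) + (-132) + (-125) = 342
Area = |Σ|/2 = 171.
Hole:
Apply the shoelace (surveyor's) formula: 2A = Σ (x_i·y_{i+1} − x_{i+1}·y_i), indices taken mod 3.
Σ = (-44) + (55) + (-1) = 10
Area = |Σ|/2 = 5.
Net area = 171 − 5 = 166.

166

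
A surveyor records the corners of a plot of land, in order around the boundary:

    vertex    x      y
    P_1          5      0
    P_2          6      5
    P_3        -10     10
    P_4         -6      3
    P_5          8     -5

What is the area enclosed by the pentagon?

98

Cross-terms: 25, 110, 30, 6, 25  ⇒  Σ = 196
Area = |Σ|/2 = 98.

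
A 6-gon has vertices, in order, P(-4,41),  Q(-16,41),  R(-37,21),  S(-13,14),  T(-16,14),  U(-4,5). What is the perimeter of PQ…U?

120

|PQ| = √((-12)² + (0)²) = √144 = 12
|QR| = √((-21)² + (-20)²) = √841 = 29
|RS| = √((24)² + (-7)²) = √625 = 25
|ST| = √((-3)² + (0)²) = √9 = 3
|TU| = √((12)² + (-9)²) = √225 = 15
|UP| = √((0)² + (36)²) = √1296 = 36
Perimeter = 12 + 29 + 25 + 3 + 15 + 36 = 120.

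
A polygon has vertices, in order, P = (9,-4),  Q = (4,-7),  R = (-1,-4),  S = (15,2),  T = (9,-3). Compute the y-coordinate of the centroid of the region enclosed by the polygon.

Apply the surveyor's formula. First the cross-terms c_i = x_i·y_{i+1} − x_{i+1}·y_i:
  -47, -23, 58, -63, -9  ⇒  2A = -84, A = -42.
Then Σ (y_i + y_{i+1})·c_i = 780, so ȳ = 780 / (6·(-42)) = -65/21.

-65/21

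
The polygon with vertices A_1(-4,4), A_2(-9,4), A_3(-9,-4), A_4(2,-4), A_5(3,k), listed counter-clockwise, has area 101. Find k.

Write out the shoelace sum; only the two edges meeting at A_5 involve k:
2·Area = [(2·k − 3·(-4)) + (3·4 − (-4)·k)] + 136
       = 6·k + 160 = 202
⇒ k = 7.

7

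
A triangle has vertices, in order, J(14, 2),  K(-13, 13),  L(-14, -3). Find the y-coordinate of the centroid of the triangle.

4

Apply the shoelace formula. First the cross-terms c_i = x_i·y_{i+1} − x_{i+1}·y_i:
  208, 221, 14  ⇒  2A = 443, A = 221.5.
Then Σ (y_i + y_{i+1})·c_i = 5316, so ȳ = 5316 / (6·221.5) = 4.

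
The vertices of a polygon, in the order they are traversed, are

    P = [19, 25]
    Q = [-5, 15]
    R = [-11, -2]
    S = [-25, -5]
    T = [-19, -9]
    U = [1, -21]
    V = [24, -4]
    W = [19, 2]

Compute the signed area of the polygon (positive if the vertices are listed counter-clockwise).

1094.5

Σ = (410) + (175) + (5) + (130) + (408) + (500) + (124) + (437) = 2189
Signed area = Σ/2 = 1094.5 (positive ⇒ counter-clockwise traversal).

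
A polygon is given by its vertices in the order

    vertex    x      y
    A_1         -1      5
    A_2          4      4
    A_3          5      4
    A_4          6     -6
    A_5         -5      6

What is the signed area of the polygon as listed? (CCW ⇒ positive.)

Apply Gauss's area formula: 2A = Σ (x_i·y_{i+1} − x_{i+1}·y_i), indices taken mod 5.
Σ = (-24) + (-4) + (-54) + (6) + (-19) = -95
Signed area = Σ/2 = -47.5 (negative ⇒ clockwise traversal).

-47.5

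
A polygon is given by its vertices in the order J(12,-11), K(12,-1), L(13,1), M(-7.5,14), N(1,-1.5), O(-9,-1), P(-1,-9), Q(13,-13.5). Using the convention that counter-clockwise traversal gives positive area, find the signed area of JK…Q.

Cross-terms: 120, 25, 189.5, -2.75, -14.5, 80, 130.5, 19  ⇒  Σ = 546.75
Signed area = Σ/2 = 273.375 (positive ⇒ counter-clockwise traversal).

273.375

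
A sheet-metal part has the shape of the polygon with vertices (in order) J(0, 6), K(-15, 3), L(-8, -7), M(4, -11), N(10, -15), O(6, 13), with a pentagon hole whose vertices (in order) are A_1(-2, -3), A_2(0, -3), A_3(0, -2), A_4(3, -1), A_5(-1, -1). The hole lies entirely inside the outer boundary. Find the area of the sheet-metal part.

Outer boundary:
Σ = (90) + (129) + (116) + (50) + (220) + (36) = 641
Area = |Σ|/2 = 320.5.
Hole:
A_1→A_2: (-2)(-3) − (0)(-3) = 6
A_2→A_3: (0)(-2) − (0)(-3) = 0
A_3→A_4: (0)(-1) − (3)(-2) = 6
A_4→A_5: (3)(-1) − (-1)(-1) = -4
A_5→A_1: (-1)(-3) − (-2)(-1) = 1
Σ = 9
Area = |Σ|/2 = 4.5.
Net area = 320.5 − 4.5 = 316.

316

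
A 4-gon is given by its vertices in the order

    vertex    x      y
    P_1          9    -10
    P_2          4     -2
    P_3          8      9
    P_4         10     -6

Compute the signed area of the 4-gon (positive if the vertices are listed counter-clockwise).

Apply the surveyor's formula: 2A = Σ (x_i·y_{i+1} − x_{i+1}·y_i), indices taken mod 4.
P_1→P_2: (9)(-2) − (4)(-10) = 22
P_2→P_3: (4)(9) − (8)(-2) = 52
P_3→P_4: (8)(-6) − (10)(9) = -138
P_4→P_1: (10)(-10) − (9)(-6) = -46
Σ = -110
Signed area = Σ/2 = -55 (negative ⇒ clockwise traversal).

-55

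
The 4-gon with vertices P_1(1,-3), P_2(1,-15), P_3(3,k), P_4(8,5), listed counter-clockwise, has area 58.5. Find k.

-14

Write out the shoelace sum; only the two edges meeting at P_3 involve k:
2·Area = [(1·k − 3·(-15)) + (3·5 − 8·k)] + -41
       = -7·k + 19 = 117
⇒ k = -14.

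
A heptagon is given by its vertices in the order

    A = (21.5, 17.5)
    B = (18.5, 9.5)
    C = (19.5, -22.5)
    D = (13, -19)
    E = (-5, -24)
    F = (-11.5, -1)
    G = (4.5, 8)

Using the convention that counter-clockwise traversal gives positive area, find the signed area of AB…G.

-828.875

Apply the shoelace (surveyor's) formula: 2A = Σ (x_i·y_{i+1} − x_{i+1}·y_i), indices taken mod 7.
Σ = (-119.5) + (-601.5) + (-78) + (-407) + (-271) + (-87.5) + (-93.25) = -1657.75
Signed area = Σ/2 = -828.875 (negative ⇒ clockwise traversal).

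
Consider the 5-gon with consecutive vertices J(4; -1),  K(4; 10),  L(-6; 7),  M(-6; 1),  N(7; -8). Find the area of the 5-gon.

Cross-terms: 44, 88, 36, 41, 25  ⇒  Σ = 234
Area = |Σ|/2 = 117.

117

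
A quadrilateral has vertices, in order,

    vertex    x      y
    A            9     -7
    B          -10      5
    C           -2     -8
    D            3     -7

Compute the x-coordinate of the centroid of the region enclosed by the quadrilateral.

Apply Gauss's area formula. First the cross-terms c_i = x_i·y_{i+1} − x_{i+1}·y_i:
  -25, 90, 38, 42  ⇒  2A = 145, A = 72.5.
Then Σ (x_i + x_{i+1})·c_i = -513, so x̄ = -513 / (6·72.5) = -171/145.

-171/145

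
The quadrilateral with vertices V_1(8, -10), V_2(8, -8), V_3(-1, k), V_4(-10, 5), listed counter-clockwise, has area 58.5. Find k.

Write out the shoelace sum; only the two edges meeting at V_3 involve k:
2·Area = [(8·k − (-1)·(-8)) + ((-1)·5 − (-10)·k)] + 76
       = 18·k + 63 = 117
⇒ k = 3.

3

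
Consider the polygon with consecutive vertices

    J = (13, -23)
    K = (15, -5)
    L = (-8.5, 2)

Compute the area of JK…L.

Σ = (280) + (-12.5) + (169.5) = 437
Area = |Σ|/2 = 218.5.

218.5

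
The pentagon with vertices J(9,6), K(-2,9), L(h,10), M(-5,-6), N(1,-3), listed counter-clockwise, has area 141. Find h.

-7

Write out the shoelace sum; only the two edges meeting at L involve h:
2·Area = [((-2)·10 − h·9) + (h·(-6) − (-5)·10)] + 147
       = -15·h + 177 = 282
⇒ h = -7.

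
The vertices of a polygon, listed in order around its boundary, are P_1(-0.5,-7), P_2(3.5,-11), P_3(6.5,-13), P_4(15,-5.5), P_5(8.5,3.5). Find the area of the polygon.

128.375

Apply the shoelace (surveyor's) formula: 2A = Σ (x_i·y_{i+1} − x_{i+1}·y_i), indices taken mod 5.
Cross-terms: 30, 26, 159.25, 99.25, -57.75  ⇒  Σ = 256.75
Area = |Σ|/2 = 128.375.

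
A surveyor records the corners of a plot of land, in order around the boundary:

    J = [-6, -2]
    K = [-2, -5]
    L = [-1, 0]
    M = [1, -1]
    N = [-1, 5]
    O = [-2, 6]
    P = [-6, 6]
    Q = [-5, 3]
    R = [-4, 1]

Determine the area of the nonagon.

Apply the shoelace formula: 2A = Σ (x_i·y_{i+1} − x_{i+1}·y_i), indices taken mod 9.
J→K: (-6)(-5) − (-2)(-2) = 26
K→L: (-2)(0) − (-1)(-5) = -5
L→M: (-1)(-1) − (1)(0) = 1
M→N: (1)(5) − (-1)(-1) = 4
N→O: (-1)(6) − (-2)(5) = 4
O→P: (-2)(6) − (-6)(6) = 24
P→Q: (-6)(3) − (-5)(6) = 12
Q→R: (-5)(1) − (-4)(3) = 7
R→J: (-4)(-2) − (-6)(1) = 14
Σ = 87
Area = |Σ|/2 = 43.5.

43.5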